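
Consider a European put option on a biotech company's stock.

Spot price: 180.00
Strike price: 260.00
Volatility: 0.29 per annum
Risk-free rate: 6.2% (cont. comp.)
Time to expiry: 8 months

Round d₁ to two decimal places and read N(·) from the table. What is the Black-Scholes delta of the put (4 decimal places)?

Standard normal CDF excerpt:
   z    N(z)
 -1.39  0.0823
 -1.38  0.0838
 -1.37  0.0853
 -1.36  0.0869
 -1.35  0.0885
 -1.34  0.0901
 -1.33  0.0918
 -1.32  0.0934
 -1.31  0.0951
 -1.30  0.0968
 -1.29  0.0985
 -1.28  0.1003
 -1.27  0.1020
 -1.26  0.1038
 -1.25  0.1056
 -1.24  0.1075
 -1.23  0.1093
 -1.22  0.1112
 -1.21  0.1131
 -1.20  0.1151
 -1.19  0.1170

T = 0.6667;  σ√T = 0.2368
ln(S/K) + (r + σ²/2)T = ln(180/260) + (0.062 + 0.29²/2)·0.6667 = -0.3677 + 0.0694 = -0.2984
d₁ = -0.2984 / 0.2368 = -1.2600 ⇒ -1.26
N(d₁) = N(-1.26) = 0.1038
Δ_put = N(d₁) − 1 = 0.1038 − 1 = -0.8962

-0.8962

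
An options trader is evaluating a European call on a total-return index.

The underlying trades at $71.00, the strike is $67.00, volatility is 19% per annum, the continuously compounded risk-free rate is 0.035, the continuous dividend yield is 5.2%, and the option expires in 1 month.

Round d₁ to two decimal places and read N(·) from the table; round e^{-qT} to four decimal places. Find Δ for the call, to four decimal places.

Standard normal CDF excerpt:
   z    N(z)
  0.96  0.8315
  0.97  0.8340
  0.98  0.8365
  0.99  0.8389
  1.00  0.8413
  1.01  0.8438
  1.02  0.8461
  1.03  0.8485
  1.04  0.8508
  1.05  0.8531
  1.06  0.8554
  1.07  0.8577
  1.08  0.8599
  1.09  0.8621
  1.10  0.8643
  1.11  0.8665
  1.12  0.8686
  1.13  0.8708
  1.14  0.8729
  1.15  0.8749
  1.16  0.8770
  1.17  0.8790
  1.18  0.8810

0.8517

T = 0.08333;  σ√T = 0.0548
d₁ = [ln(71/67) + (0.035 − 0.052 + 0.19²/2)·0.08333] / 0.0548 = [0.0580 + 0.0001] / 0.0548 = 1.0588 ⇒ 1.06
N(d₁) = N(1.06) = 0.8554
Δ_call = e^(−qT)·N(d₁) = 0.9957·0.8554 = 0.8517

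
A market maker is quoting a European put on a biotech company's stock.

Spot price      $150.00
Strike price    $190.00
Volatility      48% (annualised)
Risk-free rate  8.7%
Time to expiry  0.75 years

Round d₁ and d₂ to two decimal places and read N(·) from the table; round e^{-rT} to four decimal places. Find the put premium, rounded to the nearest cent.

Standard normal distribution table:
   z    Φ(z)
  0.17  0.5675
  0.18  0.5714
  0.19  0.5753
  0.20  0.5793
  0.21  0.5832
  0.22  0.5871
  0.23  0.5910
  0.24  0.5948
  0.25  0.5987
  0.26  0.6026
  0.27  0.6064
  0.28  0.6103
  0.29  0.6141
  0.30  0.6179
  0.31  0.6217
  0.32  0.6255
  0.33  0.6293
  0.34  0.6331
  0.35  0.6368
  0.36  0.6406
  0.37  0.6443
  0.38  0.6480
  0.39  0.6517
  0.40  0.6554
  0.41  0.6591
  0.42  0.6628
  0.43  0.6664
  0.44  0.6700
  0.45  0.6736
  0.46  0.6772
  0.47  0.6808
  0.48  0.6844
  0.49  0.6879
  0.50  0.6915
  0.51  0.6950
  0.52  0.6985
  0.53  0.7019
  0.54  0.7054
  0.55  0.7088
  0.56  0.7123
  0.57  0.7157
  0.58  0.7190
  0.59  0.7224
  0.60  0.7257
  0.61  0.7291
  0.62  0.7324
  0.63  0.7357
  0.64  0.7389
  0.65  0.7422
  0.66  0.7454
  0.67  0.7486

$43.47

σ√T = 0.48 × 0.8660 = 0.4157
d₁ = [ln(150/190) + (0.087 + ½·0.48²)·0.75] / (σ√T) = (-0.2364 + 0.1517) / 0.4157 = -0.2038 ≈ -0.20
d₂ = -0.2038 − 0.4157 = -0.6195 ≈ -0.62
e^(−rT) = e^(−0.087·0.75) = 0.9368
N(−d₂) = N(0.62) = 0.7324;  N(−d₁) = N(0.20) = 0.5793
P = 190·0.9368·0.7324 − 150·0.5793 = 130.3613 − 86.8950 = 43.4663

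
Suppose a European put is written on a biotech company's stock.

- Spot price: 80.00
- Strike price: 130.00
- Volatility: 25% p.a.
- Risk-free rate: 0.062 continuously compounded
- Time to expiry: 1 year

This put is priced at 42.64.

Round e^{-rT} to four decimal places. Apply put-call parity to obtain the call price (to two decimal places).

exp(−rT) = exp(−0.062·1) = 0.9399
Put-call parity: C − P = S − K·e^(−rT) = 80 − 130·0.9399 = 80 − 122.1870 = -42.1870
C = P + (C − P) = 42.64 + (-42.1870) = 0.4530

0.45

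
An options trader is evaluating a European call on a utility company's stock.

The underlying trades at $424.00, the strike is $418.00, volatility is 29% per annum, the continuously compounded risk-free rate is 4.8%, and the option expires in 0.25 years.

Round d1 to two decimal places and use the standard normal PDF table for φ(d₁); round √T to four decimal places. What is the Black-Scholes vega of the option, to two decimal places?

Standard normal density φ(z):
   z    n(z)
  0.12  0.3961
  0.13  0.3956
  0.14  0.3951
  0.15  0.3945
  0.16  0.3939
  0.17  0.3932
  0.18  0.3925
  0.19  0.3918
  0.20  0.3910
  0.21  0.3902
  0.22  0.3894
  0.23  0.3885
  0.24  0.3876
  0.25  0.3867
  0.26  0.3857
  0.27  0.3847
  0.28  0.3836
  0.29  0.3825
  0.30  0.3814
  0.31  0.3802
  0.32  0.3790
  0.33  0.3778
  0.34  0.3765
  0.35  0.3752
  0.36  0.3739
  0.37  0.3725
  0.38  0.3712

σ√T = 0.29 × 0.5000 = 0.1450
d₁ = [ln(424/418) + (0.048 + 0.29²/2)·0.25] / 0.1450 = [0.0143 + 0.0225] / 0.1450 = 0.2535 which rounds to 0.25
√T = √0.25 = 0.5000
φ(d₁) = φ(0.25) = 0.3867
vega = S·φ(d₁)·√T = 424·0.3867·0.5000 = 81.9804
(The put has the same vega.)

81.98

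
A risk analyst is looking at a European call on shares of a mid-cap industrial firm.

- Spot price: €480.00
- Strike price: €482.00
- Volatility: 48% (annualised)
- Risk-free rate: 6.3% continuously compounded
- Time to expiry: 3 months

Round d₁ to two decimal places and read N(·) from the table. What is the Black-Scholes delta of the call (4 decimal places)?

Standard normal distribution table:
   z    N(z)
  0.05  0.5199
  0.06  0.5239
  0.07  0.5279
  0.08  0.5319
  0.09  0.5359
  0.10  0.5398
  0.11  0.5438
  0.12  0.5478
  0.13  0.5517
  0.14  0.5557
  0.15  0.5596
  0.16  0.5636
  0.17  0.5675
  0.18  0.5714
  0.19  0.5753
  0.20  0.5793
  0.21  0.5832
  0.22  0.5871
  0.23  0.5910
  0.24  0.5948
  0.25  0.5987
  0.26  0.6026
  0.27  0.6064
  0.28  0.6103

0.5675

σ√T = 0.48 × 0.5000 = 0.2400
d₁ = [ln(480/482) + (0.063 + ½·0.48²)·0.25] / (σ√T) = (-0.0042 + 0.0445) / 0.2400 = 0.1683 → 0.17
N(d₁) = N(0.17) = 0.5675
Δ_call = N(d₁) = 0.5675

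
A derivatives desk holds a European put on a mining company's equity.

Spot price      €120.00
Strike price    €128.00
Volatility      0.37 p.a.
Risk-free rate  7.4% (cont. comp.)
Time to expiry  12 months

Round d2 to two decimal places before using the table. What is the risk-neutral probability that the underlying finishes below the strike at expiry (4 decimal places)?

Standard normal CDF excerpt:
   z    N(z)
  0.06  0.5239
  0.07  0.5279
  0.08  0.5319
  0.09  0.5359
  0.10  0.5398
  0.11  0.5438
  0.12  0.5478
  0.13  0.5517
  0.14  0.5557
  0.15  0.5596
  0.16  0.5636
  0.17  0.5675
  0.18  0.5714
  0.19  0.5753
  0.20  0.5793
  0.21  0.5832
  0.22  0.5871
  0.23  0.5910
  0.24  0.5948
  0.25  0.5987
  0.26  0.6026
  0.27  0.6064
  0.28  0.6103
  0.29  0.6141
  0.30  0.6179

σ√T = 0.37·√1 = 0.3700
d₁ = [ln(120/128) + (0.074 + ½·0.37²)·1] / (σ√T) = (-0.0645 + 0.1424) / 0.3700 = 0.2106 which rounds to 0.21
d₂ = 0.2106 − 0.3700 = -0.1594 which rounds to -0.16
Risk-neutral Pr[S_T < K] = N(−d₂) = N(0.16) = 0.5636

0.5636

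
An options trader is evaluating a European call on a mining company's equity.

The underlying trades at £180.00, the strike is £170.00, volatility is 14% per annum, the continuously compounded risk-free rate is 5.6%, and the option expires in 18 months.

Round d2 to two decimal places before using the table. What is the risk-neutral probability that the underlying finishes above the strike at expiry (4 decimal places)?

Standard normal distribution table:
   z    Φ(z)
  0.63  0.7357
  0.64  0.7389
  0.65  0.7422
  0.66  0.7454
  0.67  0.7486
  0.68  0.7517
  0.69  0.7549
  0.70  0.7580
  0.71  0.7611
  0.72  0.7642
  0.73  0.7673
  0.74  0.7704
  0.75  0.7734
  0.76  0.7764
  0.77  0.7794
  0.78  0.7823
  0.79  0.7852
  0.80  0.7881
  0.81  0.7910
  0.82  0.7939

0.7704

σ√T = 0.14 × 1.2247 = 0.1715
d₁ = [ln(180/170) + (0.056 + 0.14²/2)·1.5] / 0.1715 = [0.0572 + 0.0987] / 0.1715 = 0.9090 which rounds to 0.91
d₂ = d₁ − σ√T = 0.9090 − 0.1715 = 0.7375 which rounds to 0.74
Pr(exercise) under Q = N(d₂) = 0.7704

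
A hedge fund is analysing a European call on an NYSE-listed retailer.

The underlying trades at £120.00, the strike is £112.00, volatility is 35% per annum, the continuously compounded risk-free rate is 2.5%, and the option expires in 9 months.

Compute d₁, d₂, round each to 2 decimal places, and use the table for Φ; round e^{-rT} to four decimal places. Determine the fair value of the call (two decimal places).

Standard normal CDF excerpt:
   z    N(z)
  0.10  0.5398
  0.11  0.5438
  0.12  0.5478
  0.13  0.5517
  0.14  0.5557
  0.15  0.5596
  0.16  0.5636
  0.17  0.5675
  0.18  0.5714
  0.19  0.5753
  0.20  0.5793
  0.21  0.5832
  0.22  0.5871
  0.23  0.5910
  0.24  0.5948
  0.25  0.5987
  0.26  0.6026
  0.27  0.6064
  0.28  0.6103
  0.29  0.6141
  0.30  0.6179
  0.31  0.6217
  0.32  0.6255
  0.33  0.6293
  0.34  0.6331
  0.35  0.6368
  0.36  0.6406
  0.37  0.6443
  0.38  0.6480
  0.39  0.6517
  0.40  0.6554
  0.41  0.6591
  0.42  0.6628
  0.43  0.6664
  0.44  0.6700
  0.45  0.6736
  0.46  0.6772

σ√T = 0.35 × 0.8660 = 0.3031
ln(S/K) + (r + σ²/2)T = ln(120/112) + (0.025 + 0.35²/2)·0.75 = 0.0690 + 0.0647 = 0.1337
d₁ = 0.1337 / 0.3031 = 0.4410 which rounds to 0.44
d₂ = d₁ − σ√T = 0.4410 − 0.3031 = 0.1379 which rounds to 0.14
e^(−rT) = e^(−0.025·0.75) = 0.9814
C = 120·N(0.44) − 112·0.9814·N(0.14) = 120·0.6700 − 112·0.9814·0.5557 = 80.4000 − 61.0808 = 19.3192

£19.32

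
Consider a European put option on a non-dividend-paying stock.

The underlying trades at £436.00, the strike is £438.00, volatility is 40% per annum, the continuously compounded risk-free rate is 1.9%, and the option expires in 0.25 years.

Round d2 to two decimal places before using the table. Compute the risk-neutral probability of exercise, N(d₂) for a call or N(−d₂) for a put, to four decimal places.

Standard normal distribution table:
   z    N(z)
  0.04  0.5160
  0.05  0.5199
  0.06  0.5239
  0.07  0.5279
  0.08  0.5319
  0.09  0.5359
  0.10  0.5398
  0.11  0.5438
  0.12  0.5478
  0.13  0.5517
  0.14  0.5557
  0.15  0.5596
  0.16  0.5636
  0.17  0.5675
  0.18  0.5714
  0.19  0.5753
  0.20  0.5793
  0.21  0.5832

0.5398

T = 0.25;  σ√T = 0.2000
d₁ = [ln(436/438) + (0.019 + ½·0.4²)·0.25] / (σ√T) = (-0.0046 + 0.0248) / 0.2000 = 0.1009 ⇒ 0.10
d₂ = 0.1009 − 0.2000 = -0.0991 ⇒ -0.10
Pr(exercise) under Q = N(−d₂) = N(0.10) = 0.5398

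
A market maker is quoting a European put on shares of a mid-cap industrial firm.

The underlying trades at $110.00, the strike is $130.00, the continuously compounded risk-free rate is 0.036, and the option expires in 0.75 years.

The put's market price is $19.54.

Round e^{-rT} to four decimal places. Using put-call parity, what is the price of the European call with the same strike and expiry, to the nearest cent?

exp(−rT) = exp(−0.036·0.75) = 0.9734
Put-call parity: C − P = S − K·e^(−rT) = 110 − 130·0.9734 = 110 − 126.5420 = -16.5420
C = P + (C − P) = 19.54 + (-16.5420) = 2.9980

$3.00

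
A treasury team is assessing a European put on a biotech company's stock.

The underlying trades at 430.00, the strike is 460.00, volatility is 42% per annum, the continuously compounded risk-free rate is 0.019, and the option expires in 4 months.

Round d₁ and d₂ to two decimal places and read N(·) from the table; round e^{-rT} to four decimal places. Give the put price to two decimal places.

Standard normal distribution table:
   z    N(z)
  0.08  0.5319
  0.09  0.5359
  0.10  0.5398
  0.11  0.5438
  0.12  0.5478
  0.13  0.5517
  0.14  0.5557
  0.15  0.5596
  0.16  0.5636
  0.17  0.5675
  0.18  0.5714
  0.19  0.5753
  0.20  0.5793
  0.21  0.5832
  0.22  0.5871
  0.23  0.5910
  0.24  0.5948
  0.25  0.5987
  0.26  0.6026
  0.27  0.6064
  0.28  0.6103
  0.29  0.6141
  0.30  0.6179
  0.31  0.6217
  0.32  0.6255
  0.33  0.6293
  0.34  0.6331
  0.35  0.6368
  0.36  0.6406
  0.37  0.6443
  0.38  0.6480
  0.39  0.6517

σ√T = 0.42·√0.3333 = 0.2425
d₁ = [ln(430/460) + (0.019 + 0.42²/2)·0.3333] / 0.2425 = [-0.0674 + 0.0357] / 0.2425 = -0.1308 → -0.13
d₂ = d₁ − σ√T = -0.1308 − 0.2425 = -0.3732 → -0.37
exp(−rT) = exp(−0.019·0.3333) = 0.9937
N(−d₂) = N(0.37) = 0.6443;  N(−d₁) = N(0.13) = 0.5517
P = 460·0.9937·0.6443 − 430·0.5517 = 294.5108 − 237.2310 = 57.2798

57.28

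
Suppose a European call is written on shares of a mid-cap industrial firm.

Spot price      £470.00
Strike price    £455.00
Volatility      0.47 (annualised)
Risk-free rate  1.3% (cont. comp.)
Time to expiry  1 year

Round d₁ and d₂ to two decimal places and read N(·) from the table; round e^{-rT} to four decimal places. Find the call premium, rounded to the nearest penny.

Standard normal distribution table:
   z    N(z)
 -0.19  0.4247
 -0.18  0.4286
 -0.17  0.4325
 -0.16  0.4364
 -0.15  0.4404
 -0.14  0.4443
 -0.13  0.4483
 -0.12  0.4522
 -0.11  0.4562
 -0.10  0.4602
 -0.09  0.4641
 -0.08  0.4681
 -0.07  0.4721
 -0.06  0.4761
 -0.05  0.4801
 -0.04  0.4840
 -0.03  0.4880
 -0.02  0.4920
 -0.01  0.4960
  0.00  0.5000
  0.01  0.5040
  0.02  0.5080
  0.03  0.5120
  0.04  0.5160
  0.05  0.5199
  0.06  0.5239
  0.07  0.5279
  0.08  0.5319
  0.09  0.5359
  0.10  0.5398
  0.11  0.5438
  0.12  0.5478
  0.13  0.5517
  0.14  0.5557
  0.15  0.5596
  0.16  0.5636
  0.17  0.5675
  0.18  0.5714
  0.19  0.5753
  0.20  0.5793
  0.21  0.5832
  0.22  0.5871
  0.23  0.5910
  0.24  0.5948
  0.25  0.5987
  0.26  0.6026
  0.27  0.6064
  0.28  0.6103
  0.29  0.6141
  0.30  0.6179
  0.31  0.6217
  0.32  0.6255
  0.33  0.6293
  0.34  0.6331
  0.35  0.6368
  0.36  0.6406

£96.22

σ√T = 0.47 × 1.0000 = 0.4700
d₁ = [ln(470/455) + (0.013 + 0.47²/2)·1] / 0.4700 = [0.0324 + 0.1234] / 0.4700 = 0.3317 ⇒ 0.33
d₂ = d₁ − σ√T = 0.3317 − 0.4700 = -0.1383 ⇒ -0.14
e^(−rT) = e^(−0.013·1) = 0.9871
C = 470·N(0.33) − 455·0.9871·N(-0.14) = 470·0.6293 − 455·0.9871·0.4443 = 295.7710 − 199.5487 = 96.2223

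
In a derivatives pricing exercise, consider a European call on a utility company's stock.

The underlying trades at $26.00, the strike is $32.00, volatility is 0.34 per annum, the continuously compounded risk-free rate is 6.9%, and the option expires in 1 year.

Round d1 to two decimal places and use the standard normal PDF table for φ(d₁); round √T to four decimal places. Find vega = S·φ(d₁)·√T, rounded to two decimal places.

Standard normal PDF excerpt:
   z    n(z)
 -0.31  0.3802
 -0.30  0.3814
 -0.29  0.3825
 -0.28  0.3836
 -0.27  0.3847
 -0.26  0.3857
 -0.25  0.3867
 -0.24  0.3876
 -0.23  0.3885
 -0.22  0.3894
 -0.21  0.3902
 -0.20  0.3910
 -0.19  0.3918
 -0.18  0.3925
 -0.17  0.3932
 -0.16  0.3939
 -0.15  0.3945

σ√T = 0.34 × 1.0000 = 0.3400
d₁ = [ln(26/32) + (0.069 + ½·0.34²)·1] / (σ√T) = (-0.2076 + 0.1268) / 0.3400 = -0.2378 ⇒ -0.24
√T = √1 = 1.0000
φ(d₁) = φ(-0.24) = 0.3876
vega = S·φ(d₁)·√T = 26·0.3876·1.0000 = 10.0776
(Call and put vega coincide under Black-Scholes.)

10.08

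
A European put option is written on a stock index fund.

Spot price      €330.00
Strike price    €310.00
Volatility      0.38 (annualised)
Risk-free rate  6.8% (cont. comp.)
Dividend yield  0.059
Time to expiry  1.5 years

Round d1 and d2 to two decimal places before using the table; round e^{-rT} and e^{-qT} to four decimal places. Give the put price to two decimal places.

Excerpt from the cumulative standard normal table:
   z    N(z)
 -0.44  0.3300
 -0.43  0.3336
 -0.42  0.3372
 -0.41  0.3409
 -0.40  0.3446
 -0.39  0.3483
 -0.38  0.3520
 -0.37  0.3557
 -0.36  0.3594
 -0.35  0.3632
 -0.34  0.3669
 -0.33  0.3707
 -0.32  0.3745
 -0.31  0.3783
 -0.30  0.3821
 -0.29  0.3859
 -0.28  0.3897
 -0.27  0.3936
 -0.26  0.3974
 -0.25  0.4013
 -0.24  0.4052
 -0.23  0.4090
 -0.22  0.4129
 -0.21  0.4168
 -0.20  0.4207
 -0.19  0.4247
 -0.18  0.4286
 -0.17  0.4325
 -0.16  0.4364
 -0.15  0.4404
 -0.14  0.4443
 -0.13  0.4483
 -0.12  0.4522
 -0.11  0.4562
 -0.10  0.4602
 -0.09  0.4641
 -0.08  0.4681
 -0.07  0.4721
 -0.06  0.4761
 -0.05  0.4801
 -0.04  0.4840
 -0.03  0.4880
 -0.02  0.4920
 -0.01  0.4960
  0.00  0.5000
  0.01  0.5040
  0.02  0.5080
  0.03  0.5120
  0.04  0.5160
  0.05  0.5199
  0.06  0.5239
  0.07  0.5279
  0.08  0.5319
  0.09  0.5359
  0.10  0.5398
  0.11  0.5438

€43.69

T = 1.5;  σ√T = 0.4654
d₁ = [ln(330/310) + (0.068 − 0.059 + ½·0.38²)·1.5] / (σ√T) = (0.0625 + 0.1218) / 0.4654 = 0.3960 ≈ 0.40
d₂ = 0.3960 − 0.4654 = -0.0694 ≈ -0.07
exp(−qT) = exp(−0.059·1.5) = 0.9153;  exp(−rT) = exp(−0.068·1.5) = 0.9030
N(−d₂) = N(0.07) = 0.5279;  N(−d₁) = N(-0.40) = 0.3446
P = 310·0.9030·0.5279 − 330·0.9153·0.3446 = 147.7750 − 104.0861 = 43.6890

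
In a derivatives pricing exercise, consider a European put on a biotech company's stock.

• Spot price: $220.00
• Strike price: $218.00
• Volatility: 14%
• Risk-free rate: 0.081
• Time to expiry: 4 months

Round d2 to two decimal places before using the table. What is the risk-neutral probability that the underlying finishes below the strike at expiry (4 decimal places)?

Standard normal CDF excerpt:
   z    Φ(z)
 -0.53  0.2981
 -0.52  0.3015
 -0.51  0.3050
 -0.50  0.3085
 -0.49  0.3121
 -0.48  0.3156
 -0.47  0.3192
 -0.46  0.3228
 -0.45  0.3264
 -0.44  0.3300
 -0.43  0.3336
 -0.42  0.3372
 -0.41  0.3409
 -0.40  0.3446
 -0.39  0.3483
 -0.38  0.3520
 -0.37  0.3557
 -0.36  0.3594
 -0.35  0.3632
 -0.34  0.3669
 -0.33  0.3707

0.3409

T = 0.3333;  σ√T = 0.0808
d₁ = [ln(220/218) + (0.081 + ½·0.14²)·0.3333] / (σ√T) = (0.0091 + 0.0303) / 0.0808 = 0.4874 ≈ 0.49
d₂ = 0.4874 − 0.0808 = 0.4066 ≈ 0.41
Pr(exercise) under Q = N(−d₂) = N(-0.41) = 0.3409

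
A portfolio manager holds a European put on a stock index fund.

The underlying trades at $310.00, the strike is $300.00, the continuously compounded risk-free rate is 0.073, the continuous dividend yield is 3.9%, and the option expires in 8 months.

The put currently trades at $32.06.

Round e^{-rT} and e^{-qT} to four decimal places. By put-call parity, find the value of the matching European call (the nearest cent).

exp(−qT) = exp(−0.039·0.6667) = 0.9743;  exp(−rT) = exp(−0.073·0.6667) = 0.9525
Put-call parity: C − P = S·e^(−qT) − K·e^(−rT) = 310·0.9743 − 300·0.9525 = 302.0330 − 285.7500 = 16.2830
C = P + (C − P) = 32.06 + (16.2830) = 48.3430

$48.34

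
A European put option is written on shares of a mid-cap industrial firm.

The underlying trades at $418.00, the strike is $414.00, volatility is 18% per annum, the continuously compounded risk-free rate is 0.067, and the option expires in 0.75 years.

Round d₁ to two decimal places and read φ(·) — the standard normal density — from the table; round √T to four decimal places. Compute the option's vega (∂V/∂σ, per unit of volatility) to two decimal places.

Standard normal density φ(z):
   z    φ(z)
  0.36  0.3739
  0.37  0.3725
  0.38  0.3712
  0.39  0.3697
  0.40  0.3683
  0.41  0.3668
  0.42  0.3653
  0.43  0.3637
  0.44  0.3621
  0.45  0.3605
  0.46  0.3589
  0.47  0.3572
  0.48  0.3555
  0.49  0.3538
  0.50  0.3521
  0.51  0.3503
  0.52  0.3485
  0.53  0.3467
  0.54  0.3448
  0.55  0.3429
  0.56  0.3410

σ√T = 0.18·√0.75 = 0.1559
d₁ = [ln(418/414) + (0.067 + 0.18²/2)·0.75] / 0.1559 = [0.0096 + 0.0624] / 0.1559 = 0.4620 → 0.46
√T = √0.75 = 0.8660
φ(d₁) = φ(0.46) = 0.3589
vega = S·φ(d₁)·√T = 418·0.3589·0.8660 = 129.9175

129.92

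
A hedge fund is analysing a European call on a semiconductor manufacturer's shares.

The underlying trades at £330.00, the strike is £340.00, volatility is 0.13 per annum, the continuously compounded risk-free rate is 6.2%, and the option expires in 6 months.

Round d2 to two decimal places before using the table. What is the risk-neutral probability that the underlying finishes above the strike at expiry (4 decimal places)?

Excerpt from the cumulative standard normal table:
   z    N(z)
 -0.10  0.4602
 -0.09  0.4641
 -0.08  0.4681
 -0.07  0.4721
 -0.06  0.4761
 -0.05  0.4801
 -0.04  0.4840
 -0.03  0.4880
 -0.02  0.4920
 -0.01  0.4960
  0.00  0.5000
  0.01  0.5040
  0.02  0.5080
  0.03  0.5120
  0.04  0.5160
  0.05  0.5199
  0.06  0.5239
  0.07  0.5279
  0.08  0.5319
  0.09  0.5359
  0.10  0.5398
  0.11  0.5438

0.4880

σ√T = 0.13 × 0.7071 = 0.0919
d₁ = [ln(330/340) + (0.062 + 0.13²/2)·0.5] / 0.0919 = [-0.0299 + 0.0352] / 0.0919 = 0.0584 ≈ 0.06
d₂ = d₁ − σ√T = 0.0584 − 0.0919 = -0.0335 ≈ -0.03
Risk-neutral Pr[S_T > K] = N(d₂) = N(-0.03) = 0.4880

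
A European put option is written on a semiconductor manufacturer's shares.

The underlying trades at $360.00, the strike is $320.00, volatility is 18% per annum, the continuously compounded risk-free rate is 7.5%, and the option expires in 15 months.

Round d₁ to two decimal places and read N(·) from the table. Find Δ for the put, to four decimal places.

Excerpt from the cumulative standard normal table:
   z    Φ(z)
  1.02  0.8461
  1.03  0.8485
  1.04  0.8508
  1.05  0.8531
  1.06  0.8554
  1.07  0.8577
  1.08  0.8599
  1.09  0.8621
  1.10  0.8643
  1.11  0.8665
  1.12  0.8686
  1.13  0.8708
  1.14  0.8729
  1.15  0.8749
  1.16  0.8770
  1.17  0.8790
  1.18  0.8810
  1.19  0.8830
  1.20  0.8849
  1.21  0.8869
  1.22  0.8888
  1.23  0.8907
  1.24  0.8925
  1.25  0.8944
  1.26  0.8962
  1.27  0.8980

-0.1251

T = 1.25;  σ√T = 0.2012
d₁ = [ln(360/320) + (0.075 + 0.18²/2)·1.25] / 0.2012 = [0.1178 + 0.1140] / 0.2012 = 1.1517 which rounds to 1.15
N(d₁) = N(1.15) = 0.8749
Δ_put = N(d₁) − 1 = 0.8749 − 1 = -0.1251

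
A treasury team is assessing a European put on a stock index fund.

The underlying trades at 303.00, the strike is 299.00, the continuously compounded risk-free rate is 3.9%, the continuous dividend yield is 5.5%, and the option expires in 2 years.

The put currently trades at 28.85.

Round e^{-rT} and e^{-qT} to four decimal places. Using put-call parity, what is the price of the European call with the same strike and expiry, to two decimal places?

23.70

exp(−qT) = exp(−0.055·2) = 0.8958;  exp(−rT) = exp(−0.039·2) = 0.9250
Put-call parity: C − P = S·e^(−qT) − K·e^(−rT) = 303·0.8958 − 299·0.9250 = 271.4274 − 276.5750 = -5.1476
C = P + (C − P) = 28.85 + (-5.1476) = 23.7024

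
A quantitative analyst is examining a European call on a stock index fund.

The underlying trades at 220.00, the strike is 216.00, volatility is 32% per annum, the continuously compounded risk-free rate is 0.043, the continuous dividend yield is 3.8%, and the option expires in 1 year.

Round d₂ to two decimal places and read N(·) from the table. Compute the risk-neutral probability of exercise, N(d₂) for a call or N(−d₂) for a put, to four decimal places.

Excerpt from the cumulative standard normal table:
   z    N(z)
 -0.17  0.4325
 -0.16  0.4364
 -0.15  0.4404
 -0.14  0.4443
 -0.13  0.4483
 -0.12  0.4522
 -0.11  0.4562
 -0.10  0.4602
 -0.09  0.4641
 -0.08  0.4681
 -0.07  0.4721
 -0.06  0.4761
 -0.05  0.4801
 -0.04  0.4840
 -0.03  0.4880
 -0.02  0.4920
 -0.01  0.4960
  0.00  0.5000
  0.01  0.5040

0.4641

T = 1;  σ√T = 0.3200
d₁ = [ln(220/216) + (0.043 − 0.038 + 0.32²/2)·1] / 0.3200 = [0.0183 + 0.0562] / 0.3200 = 0.2330 ⇒ 0.23
d₂ = d₁ − σ√T = 0.2330 − 0.3200 = -0.0870 ⇒ -0.09
Risk-neutral Pr[S_T > K] = N(d₂) = N(-0.09) = 0.4641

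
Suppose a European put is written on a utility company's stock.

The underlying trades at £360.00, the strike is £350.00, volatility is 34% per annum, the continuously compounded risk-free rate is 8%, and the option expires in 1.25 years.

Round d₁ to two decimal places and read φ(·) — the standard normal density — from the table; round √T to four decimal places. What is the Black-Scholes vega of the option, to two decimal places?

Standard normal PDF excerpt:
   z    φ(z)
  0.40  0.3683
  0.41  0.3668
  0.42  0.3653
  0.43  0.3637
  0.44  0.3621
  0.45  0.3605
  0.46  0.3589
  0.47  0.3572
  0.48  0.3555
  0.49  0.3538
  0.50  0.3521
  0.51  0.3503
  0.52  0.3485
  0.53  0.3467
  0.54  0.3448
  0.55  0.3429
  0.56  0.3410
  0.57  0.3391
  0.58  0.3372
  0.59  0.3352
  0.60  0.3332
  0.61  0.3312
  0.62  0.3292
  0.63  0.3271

139.54

T = 1.25;  σ√T = 0.3801
ln(S/K) + (r + σ²/2)T = ln(360/350) + (0.08 + 0.34²/2)·1.25 = 0.0282 + 0.1723 = 0.2004
d₁ = 0.2004 / 0.3801 = 0.5272 ⇒ 0.53
√T = √1.25 = 1.1180
φ(d₁) = φ(0.53) = 0.3467
vega = S·φ(d₁)·√T = 360·0.3467·1.1180 = 139.5398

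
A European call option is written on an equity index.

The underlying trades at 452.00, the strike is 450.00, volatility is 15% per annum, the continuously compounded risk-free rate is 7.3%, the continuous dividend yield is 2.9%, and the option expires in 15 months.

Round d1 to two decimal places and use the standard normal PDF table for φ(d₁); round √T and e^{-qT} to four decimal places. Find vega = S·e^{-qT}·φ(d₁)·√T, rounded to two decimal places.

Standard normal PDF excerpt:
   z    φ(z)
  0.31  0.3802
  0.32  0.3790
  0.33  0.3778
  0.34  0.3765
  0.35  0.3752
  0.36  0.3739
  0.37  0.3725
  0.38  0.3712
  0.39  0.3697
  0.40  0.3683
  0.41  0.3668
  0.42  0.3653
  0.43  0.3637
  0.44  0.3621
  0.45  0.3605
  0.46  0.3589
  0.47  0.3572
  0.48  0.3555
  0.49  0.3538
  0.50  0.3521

176.47

σ√T = 0.15·√1.25 = 0.1677
d₁ = [ln(452/450) + (0.073 − 0.029 + 0.15²/2)·1.25] / 0.1677 = [0.0044 + 0.0691] / 0.1677 = 0.4383 which rounds to 0.44
√T = √1.25 = 1.1180
φ(d₁) = φ(0.44) = 0.3621
e^(−qT) = e^(−0.029·1.25) = 0.9644
vega = S·e^(−qT)·φ(d₁)·√T = 452·0.9644·0.3621·1.1180 = 176.4680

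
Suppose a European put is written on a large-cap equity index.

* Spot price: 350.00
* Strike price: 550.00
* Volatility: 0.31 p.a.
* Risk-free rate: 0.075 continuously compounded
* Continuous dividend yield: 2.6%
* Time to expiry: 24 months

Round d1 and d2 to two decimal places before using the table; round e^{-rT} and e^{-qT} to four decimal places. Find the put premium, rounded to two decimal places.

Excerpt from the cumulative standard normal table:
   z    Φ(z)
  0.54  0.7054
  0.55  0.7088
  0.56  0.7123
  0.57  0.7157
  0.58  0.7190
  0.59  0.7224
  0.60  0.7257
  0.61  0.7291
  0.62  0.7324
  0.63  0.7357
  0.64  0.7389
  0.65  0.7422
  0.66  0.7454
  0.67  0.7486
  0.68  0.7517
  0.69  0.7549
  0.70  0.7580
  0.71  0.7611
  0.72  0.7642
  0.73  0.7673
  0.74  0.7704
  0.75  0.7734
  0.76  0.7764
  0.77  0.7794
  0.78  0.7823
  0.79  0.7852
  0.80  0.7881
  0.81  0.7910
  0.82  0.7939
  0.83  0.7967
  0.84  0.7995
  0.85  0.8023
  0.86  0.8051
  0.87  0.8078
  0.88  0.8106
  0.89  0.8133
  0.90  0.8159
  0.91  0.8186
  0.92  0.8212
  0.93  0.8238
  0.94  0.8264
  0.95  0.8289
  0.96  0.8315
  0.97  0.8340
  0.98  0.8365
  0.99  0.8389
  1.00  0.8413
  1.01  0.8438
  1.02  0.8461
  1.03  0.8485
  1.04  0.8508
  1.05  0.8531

161.65

T = 2;  σ√T = 0.4384
d₁ = [ln(350/550) + (0.075 − 0.026 + 0.31²/2)·2] / 0.4384 = [-0.4520 + 0.1941] / 0.4384 = -0.5882 ≈ -0.59
d₂ = d₁ − σ√T = -0.5882 − 0.4384 = -1.0266 ≈ -1.03
exp(−qT) = exp(−0.026·2) = 0.9493;  exp(−rT) = exp(−0.075·2) = 0.8607
N(−d₂) = N(1.03) = 0.8485;  N(−d₁) = N(0.59) = 0.7224
P = 550·0.8607·0.8485 − 350·0.9493·0.7224 = 401.6672 − 240.0210 = 161.6462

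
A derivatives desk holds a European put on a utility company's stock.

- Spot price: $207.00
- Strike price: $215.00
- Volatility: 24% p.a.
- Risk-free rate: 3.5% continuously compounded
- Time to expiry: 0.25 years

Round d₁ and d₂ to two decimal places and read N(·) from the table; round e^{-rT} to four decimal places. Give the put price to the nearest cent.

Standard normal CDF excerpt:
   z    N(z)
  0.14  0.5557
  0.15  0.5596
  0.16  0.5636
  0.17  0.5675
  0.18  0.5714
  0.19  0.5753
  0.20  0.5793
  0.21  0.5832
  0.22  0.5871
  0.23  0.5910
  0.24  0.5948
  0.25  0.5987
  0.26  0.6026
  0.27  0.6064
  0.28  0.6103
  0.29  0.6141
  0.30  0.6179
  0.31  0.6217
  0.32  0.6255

$13.41

σ√T = 0.24 × 0.5000 = 0.1200
d₁ = [ln(207/215) + (0.035 + ½·0.24²)·0.25] / (σ√T) = (-0.0379 + 0.0159) / 0.1200 = -0.1831 which rounds to -0.18
d₂ = -0.1831 − 0.1200 = -0.3031 which rounds to -0.30
e^(−rT) = e^(−0.035·0.25) = 0.9913
P = 215·0.9913·N(0.30) − 207·N(0.18) = 215·0.9913·0.6179 − 207·0.5714 = 131.6927 − 118.2798 = 13.4129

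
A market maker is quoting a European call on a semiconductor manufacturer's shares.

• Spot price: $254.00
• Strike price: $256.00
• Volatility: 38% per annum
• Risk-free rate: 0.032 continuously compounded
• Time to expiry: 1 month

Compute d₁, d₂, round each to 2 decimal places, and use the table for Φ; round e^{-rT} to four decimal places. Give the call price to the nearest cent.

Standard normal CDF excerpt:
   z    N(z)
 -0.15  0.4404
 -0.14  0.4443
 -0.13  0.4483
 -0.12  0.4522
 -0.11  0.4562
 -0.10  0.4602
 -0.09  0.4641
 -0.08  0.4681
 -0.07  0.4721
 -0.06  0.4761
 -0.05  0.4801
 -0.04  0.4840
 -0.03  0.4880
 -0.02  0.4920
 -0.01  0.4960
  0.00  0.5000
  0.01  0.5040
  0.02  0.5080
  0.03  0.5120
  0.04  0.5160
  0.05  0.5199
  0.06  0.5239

σ√T = 0.38·√0.08333 = 0.1097
ln(S/K) + (r + σ²/2)T = ln(254/256) + (0.032 + 0.38²/2)·0.08333 = -0.0078 + 0.0087 = 0.0008
d₁ = 0.0008 / 0.1097 = 0.0077 which rounds to 0.01
d₂ = d₁ − σ√T = 0.0077 − 0.1097 = -0.1020 which rounds to -0.10
e^(−rT) = e^(−0.032·0.08333) = 0.9973
N(d₁) = N(0.01) = 0.5040;  N(d₂) = N(-0.10) = 0.4602
C = 254·0.5040 − 256·0.9973·0.4602 = 128.0160 − 117.4931 = 10.5229

$10.52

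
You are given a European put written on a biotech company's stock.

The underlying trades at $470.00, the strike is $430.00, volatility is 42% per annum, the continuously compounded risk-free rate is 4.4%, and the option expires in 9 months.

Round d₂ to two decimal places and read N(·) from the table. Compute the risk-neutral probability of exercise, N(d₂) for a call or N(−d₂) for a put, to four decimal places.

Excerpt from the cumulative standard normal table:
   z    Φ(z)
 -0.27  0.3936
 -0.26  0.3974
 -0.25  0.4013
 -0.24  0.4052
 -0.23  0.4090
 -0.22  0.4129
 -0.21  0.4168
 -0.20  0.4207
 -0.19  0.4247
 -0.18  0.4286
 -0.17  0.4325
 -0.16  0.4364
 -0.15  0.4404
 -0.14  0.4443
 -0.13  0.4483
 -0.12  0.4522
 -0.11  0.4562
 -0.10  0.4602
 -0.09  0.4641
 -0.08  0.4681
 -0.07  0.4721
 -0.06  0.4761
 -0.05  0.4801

0.4404

T = 0.75;  σ√T = 0.3637
ln(S/K) + (r + σ²/2)T = ln(470/430) + (0.044 + 0.42²/2)·0.75 = 0.0889 + 0.0991 = 0.1881
d₁ = 0.1881 / 0.3637 = 0.5171 → 0.52
d₂ = d₁ − σ√T = 0.5171 − 0.3637 = 0.1534 → 0.15
Risk-neutral Pr[S_T < K] = N(−d₂) = N(-0.15) = 0.4404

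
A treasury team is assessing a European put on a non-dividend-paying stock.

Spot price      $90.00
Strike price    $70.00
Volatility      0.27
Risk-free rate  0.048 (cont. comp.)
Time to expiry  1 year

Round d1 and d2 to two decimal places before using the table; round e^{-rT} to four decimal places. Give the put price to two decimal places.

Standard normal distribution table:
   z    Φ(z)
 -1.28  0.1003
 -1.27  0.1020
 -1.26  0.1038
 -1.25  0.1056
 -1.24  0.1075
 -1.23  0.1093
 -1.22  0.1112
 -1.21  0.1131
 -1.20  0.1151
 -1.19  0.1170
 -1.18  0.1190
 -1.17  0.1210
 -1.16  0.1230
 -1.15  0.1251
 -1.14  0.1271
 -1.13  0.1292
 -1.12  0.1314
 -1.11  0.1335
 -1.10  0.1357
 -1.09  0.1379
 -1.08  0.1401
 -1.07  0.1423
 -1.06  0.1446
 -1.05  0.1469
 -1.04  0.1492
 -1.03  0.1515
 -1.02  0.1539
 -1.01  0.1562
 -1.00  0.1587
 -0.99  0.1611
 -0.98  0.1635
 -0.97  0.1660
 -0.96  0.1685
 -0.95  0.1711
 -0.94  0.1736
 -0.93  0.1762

T = 1;  σ√T = 0.2700
d₁ = [ln(90/70) + (0.048 + 0.27²/2)·1] / 0.2700 = [0.2513 + 0.0844] / 0.2700 = 1.2436 → 1.24
d₂ = d₁ − σ√T = 1.2436 − 0.2700 = 0.9736 → 0.97
e^(−rT) = e^(−0.048·1) = 0.9531
P = 70·0.9531·N(-0.97) − 90·N(-1.24) = 70·0.9531·0.1660 − 90·0.1075 = 11.0750 − 9.6750 = 1.4000

$1.40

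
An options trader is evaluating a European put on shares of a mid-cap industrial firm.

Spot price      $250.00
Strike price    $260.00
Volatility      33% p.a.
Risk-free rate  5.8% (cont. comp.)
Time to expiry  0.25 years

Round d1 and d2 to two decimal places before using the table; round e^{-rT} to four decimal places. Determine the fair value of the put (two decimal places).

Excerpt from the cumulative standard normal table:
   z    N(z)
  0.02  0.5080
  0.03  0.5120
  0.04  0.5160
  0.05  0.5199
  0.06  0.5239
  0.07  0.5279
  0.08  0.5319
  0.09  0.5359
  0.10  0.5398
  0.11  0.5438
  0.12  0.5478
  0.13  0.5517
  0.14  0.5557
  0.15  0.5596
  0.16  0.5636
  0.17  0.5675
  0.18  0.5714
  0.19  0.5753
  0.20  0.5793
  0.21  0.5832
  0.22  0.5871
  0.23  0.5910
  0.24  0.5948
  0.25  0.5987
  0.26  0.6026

σ√T = 0.33 × 0.5000 = 0.1650
ln(S/K) + (r + σ²/2)T = ln(250/260) + (0.058 + 0.33²/2)·0.25 = -0.0392 + 0.0281 = -0.0111
d₁ = -0.0111 / 0.1650 = -0.0673 ≈ -0.07
d₂ = d₁ − σ√T = -0.0673 − 0.1650 = -0.2323 ≈ -0.23
e^(−rT) = e^(−0.058·0.25) = 0.9856
P = 260·0.9856·N(0.23) − 250·N(0.07) = 260·0.9856·0.5910 − 250·0.5279 = 151.4473 − 131.9750 = 19.4723

$19.47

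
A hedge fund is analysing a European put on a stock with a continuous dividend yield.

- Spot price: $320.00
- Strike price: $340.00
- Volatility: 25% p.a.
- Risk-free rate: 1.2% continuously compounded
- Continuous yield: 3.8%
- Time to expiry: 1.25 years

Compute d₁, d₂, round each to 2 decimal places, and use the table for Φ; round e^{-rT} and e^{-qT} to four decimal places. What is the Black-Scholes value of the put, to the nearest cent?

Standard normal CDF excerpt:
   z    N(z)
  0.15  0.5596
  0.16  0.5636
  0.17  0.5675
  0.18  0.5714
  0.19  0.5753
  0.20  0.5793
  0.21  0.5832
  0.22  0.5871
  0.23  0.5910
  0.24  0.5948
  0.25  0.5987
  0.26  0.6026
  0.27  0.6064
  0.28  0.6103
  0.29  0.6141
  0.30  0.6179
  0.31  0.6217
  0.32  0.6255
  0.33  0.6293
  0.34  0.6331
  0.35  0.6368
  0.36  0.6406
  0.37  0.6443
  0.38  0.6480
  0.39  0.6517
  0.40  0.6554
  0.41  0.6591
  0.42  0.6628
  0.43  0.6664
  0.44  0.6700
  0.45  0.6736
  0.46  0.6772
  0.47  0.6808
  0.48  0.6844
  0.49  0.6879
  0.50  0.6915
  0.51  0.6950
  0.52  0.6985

$52.47

T = 1.25;  σ√T = 0.2795
ln(S/K) + (r − q + σ²/2)T = ln(320/340) + (0.012 − 0.038 + 0.25²/2)·1.25 = -0.0606 + 0.0066 = -0.0541
d₁ = -0.0541 / 0.2795 = -0.1934 → -0.19
d₂ = d₁ − σ√T = -0.1934 − 0.2795 = -0.4729 → -0.47
exp(−qT) = exp(−0.038·1.25) = 0.9536;  exp(−rT) = exp(−0.012·1.25) = 0.9851
N(−d₂) = N(0.47) = 0.6808;  N(−d₁) = N(0.19) = 0.5753
P = 340·0.9851·0.6808 − 320·0.9536·0.5753 = 228.0231 − 175.5539 = 52.4691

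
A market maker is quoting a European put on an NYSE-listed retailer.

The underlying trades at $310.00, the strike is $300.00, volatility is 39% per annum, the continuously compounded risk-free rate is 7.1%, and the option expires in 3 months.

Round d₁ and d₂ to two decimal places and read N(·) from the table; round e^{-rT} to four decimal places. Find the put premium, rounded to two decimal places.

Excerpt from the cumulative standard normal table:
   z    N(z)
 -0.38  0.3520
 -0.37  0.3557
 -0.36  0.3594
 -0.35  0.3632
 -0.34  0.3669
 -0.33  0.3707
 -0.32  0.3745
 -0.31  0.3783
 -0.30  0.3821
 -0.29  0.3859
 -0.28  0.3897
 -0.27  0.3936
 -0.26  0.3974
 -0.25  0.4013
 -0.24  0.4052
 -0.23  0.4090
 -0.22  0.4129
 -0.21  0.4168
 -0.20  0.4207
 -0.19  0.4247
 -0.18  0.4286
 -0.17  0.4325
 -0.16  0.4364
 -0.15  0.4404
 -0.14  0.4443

σ√T = 0.39·√0.25 = 0.1950
d₁ = [ln(310/300) + (0.071 + 0.39²/2)·0.25] / 0.1950 = [0.0328 + 0.0368] / 0.1950 = 0.3567 which rounds to 0.36
d₂ = d₁ − σ√T = 0.3567 − 0.1950 = 0.1617 which rounds to 0.16
e^(−rT) = e^(−0.071·0.25) = 0.9824
N(−d₂) = N(-0.16) = 0.4364;  N(−d₁) = N(-0.36) = 0.3594
P = 300·0.9824·0.4364 − 310·0.3594 = 128.6158 − 111.4140 = 17.2018

$17.20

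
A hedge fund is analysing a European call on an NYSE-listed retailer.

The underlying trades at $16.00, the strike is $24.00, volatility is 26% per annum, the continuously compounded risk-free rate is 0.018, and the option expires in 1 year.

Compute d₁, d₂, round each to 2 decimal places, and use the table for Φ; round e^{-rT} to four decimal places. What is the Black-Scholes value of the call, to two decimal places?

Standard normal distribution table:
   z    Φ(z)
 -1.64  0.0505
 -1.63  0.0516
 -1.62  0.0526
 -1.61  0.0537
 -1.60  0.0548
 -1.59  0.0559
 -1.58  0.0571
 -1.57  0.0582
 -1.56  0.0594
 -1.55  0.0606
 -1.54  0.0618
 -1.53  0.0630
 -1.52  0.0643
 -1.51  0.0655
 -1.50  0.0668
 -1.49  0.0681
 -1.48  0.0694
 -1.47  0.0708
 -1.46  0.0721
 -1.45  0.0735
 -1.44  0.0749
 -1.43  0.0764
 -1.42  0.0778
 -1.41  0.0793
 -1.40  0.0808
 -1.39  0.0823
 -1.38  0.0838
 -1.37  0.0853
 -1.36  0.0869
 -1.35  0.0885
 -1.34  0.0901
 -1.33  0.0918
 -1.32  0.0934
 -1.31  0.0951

σ√T = 0.26 × 1.0000 = 0.2600
ln(S/K) + (r + σ²/2)T = ln(16/24) + (0.018 + 0.26²/2)·1 = -0.4055 + 0.0518 = -0.3537
d₁ = -0.3537 / 0.2600 = -1.3603 which rounds to -1.36
d₂ = d₁ − σ√T = -1.3603 − 0.2600 = -1.6203 which rounds to -1.62
e^(−rT) = e^(−0.018·1) = 0.9822
C = 16·N(-1.36) − 24·0.9822·N(-1.62) = 16·0.0869 − 24·0.9822·0.0526 = 1.3904 − 1.2399 = 0.1505

$0.15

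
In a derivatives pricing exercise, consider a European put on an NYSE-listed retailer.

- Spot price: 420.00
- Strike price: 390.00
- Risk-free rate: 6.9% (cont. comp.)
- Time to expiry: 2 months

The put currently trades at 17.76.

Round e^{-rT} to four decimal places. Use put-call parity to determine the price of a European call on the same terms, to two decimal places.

52.21

e^(−rT) = e^(−0.069·0.1667) = 0.9886
Put-call parity: C − P = S − K·e^(−rT) = 420 − 390·0.9886 = 420 − 385.5540 = 34.4460
C = P + (C − P) = 17.76 + (34.4460) = 52.2060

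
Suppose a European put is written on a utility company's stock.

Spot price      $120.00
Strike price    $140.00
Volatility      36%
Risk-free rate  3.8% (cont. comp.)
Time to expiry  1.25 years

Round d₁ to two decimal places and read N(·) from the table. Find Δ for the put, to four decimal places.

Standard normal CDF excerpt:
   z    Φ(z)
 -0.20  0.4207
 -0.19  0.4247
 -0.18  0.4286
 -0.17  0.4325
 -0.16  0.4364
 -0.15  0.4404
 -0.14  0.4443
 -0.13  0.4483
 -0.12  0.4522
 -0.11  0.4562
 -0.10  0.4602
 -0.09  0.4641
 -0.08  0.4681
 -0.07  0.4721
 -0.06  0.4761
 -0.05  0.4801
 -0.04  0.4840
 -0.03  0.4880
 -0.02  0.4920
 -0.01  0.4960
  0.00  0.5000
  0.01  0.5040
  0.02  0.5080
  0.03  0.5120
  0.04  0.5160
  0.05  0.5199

-0.5239

T = 1.25;  σ√T = 0.4025
d₁ = [ln(120/140) + (0.038 + 0.36²/2)·1.25] / 0.4025 = [-0.1542 + 0.1285] / 0.4025 = -0.0637 ⇒ -0.06
N(d₁) = N(-0.06) = 0.4761
Δ_put = N(d₁) − 1 = 0.4761 − 1 = -0.5239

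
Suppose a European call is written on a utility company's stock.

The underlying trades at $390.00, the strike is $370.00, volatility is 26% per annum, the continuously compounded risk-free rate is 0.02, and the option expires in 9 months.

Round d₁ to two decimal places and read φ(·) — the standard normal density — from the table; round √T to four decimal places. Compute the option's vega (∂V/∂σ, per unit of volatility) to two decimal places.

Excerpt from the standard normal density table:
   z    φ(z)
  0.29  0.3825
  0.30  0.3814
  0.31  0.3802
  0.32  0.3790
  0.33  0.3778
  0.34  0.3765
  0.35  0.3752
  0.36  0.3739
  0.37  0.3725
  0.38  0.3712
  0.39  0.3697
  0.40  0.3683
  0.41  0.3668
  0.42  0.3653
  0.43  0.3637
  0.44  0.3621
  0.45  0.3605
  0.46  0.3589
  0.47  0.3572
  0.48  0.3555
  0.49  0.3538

σ√T = 0.26 × 0.8660 = 0.2252
ln(S/K) + (r + σ²/2)T = ln(390/370) + (0.02 + 0.26²/2)·0.75 = 0.0526 + 0.0403 = 0.0930
d₁ = 0.0930 / 0.2252 = 0.4130 → 0.41
√T = √0.75 = 0.8660
φ(d₁) = φ(0.41) = 0.3668
vega = S·φ(d₁)·√T = 390·0.3668·0.8660 = 123.8830

123.88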